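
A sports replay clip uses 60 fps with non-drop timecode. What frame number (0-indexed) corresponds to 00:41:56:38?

Total seconds to the label: (0 × 3600 + 41 × 60 + 56) = 2516.
Frame index = 2516 × 60 + 38 = 150998.

frame 150998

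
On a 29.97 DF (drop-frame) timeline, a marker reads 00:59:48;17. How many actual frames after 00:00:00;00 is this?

107549

As if non-drop at 30 labels/s: (0 × 3600 + 59 × 60 + 48) × 30 + 17 = 107657.
Minute boundaries passed: 59; those not divisible by 10: 59 − 5 = 54; dropped labels = 2 × 54 = 108.
Actual frame index = 107657 − 108 = 107549.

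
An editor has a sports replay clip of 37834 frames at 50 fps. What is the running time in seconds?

756.68 seconds

Running time = 37834 / (50) = 756.68 s.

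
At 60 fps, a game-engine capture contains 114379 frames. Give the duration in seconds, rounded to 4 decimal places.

Running time = 114379 × 1/60 = 114379/60 s ≈ 1906.3167 s.

1906.3167 seconds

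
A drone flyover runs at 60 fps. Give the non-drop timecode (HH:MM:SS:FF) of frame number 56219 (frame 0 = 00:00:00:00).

00:15:36:59

56219 ÷ 60 = 936 full seconds, remainder 59 frames.
936 s = 0 h 15 min 36 s.
Timecode: 00:15:36:59.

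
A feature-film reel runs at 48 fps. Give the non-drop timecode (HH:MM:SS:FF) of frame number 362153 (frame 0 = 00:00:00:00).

02:05:44:41

362153 ÷ 48 = 7544 full seconds, remainder 41 frames.
7544 s = 2 h 5 min 44 s.
Timecode: 02:05:44:41.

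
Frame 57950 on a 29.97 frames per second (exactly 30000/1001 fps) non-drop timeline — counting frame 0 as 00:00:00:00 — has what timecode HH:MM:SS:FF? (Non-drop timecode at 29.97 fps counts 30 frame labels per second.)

00:32:11:20

57950 ÷ 30 = 1931 full seconds, remainder 20 frames.
1931 s = 0 h 32 min 11 s.
Timecode: 00:32:11:20.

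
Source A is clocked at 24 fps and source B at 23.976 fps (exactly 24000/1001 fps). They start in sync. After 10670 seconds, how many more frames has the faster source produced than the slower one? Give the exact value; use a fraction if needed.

23280/91 frames

A emits 24 × 10670 = 256080 frames; B emits 24000/1001 × 10670 = 23280000/91.
Difference = 23280/91 frames (≈ 255.8242); B is behind A.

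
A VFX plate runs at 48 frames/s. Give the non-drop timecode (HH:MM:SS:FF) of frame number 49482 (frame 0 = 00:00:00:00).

49482 ÷ 48 = 1030 full seconds, remainder 42 frames.
1030 s = 0 h 17 min 10 s.
Timecode: 00:17:10:42.

00:17:10:42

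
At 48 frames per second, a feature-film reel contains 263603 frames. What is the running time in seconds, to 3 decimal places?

Running time = 263603 × 1/48 = 263603/48 s ≈ 5491.729 s.

5491.729 seconds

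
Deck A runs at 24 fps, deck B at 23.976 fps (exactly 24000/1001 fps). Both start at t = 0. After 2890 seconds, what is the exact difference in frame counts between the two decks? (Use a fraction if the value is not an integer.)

A emits 24 × 2890 = 69360 frames; B emits 24000/1001 × 2890 = 69360000/1001.
Difference = 69360/1001 frames (≈ 69.2907); B is behind A.

69360/1001 frames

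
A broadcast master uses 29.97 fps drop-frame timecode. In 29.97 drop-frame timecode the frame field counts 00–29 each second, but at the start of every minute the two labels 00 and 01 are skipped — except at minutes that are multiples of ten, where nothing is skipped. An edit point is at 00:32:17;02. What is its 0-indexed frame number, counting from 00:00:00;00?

As if non-drop at 30 labels/s: (0 × 3600 + 32 × 60 + 17) × 30 + 2 = 58112.
Minute boundaries passed: 32; those not divisible by 10: 32 − 3 = 29; dropped labels = 2 × 29 = 58.
Actual frame index = 58112 − 58 = 58054.

58054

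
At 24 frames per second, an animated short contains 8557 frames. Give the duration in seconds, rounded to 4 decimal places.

Running time = 8557 × 1/24 = 8557/24 s ≈ 356.5417 s.

356.5417 seconds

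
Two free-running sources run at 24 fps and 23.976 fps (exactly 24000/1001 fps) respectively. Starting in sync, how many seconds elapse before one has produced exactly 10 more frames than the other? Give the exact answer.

5005/12 seconds

The gap grows by |24000/1001 − 24| = 24/1001 frames per second.
Time for a 10-frame gap: 10 ÷ (24/1001) = 5005/12 s.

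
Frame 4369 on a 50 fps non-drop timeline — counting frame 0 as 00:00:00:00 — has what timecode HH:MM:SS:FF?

4369 ÷ 50 = 87 full seconds, remainder 19 frames.
87 s = 0 h 1 min 27 s.
Timecode: 00:01:27:19.

00:01:27:19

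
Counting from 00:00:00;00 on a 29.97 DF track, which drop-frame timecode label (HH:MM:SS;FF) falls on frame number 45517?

Each 10-minute DF block holds 10 × 60 × 30 − 9 × 2 = 17982 frames. 45517 ÷ 17982 → 2 full blocks, remainder 9553.
Within the partial block the first minute is 1800 frames and each further minute 1798, so 5 further minute boundaries passed. Total skipped labels = 18 × 2 + 2 × 5 = 46.
Non-drop label index = 45517 + 46 = 45563; at 30 labels/s that is 00:25:18:23, i.e. DF 00:25:18;23.

00:25:18;23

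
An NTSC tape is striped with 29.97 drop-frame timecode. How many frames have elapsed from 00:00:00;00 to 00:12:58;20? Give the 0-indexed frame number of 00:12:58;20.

23338

As if non-drop at 30 labels/s: (0 × 3600 + 12 × 60 + 58) × 30 + 20 = 23360.
Minute boundaries passed: 12; those not divisible by 10: 12 − 1 = 11; dropped labels = 2 × 11 = 22.
Actual frame index = 23360 − 22 = 23338.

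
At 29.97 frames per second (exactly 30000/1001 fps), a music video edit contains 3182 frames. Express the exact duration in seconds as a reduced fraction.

Running time = 3182 ÷ (30000/1001) = 3182 × 1001/30000 = 1592591/15000 s.

1592591/15000 seconds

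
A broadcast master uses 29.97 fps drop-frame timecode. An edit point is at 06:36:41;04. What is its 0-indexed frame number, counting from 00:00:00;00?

713320

As if non-drop at 30 labels/s: (6 × 3600 + 36 × 60 + 41) × 30 + 4 = 714034.
Minute boundaries passed: 396; those not divisible by 10: 396 − 39 = 357; dropped labels = 2 × 357 = 714.
Actual frame index = 714034 − 714 = 713320.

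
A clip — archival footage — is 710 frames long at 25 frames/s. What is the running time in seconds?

Running time = 710 / (25) = 28.4 s.

28.4 seconds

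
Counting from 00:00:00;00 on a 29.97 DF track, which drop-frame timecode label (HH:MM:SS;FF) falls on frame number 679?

Ten DF minutes hold 17982 frames, so frame 679 lies in block 0 (frames 0–17981) with 679 frames into that block.
The block's first minute is 1800 frames and the rest 1798 each; 679 frames reaches minute 0, so 0 × 18 + 0 × 2 = 0 labels have been skipped so far.
Adding those back, label number 679 + 0 = 679 at 30 labels/s is 22 s + 19 f = 0 h 0 min 22 s frame 19, i.e. 00:00:22;19.

00:00:22;19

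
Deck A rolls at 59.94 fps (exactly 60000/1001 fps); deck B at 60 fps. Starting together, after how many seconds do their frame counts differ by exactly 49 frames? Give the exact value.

The gap grows by |60 − 60000/1001| = 60/1001 frames per second.
Time for a 49-frame gap: 49 ÷ (60/1001) = 49049/60 s.

49049/60 seconds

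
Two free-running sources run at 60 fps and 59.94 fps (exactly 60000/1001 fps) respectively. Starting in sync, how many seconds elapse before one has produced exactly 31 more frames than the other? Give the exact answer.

31031/60 seconds

The gap grows by |60000/1001 − 60| = 60/1001 frames per second.
Time for a 31-frame gap: 31 ÷ (60/1001) = 31031/60 s.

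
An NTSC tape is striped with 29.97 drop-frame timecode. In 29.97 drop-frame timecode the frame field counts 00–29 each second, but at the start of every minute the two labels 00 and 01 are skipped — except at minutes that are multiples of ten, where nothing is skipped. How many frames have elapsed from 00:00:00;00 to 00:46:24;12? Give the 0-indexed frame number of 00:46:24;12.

83448

Complete 10-minute blocks: 4, each 17982 frames → 71928.
Remaining 6 whole minutes in the current block: 1800 + 5 × 1798 = 10790 frames.
Within the current minute: 24 × 30 + 12 − 2 = 730 (labels ;00/;01 skipped at this minute). Total = 71928 + 10790 + 730 = 83448.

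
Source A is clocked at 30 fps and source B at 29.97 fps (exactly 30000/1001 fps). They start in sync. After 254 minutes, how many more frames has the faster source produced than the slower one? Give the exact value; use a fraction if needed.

457200/1001 frames

254 min = 15240 s.
A emits 30 × 15240 = 457200 frames; B emits 30000/1001 × 15240 = 457200000/1001.
Difference = 457200/1001 frames (≈ 456.7433); B is behind A.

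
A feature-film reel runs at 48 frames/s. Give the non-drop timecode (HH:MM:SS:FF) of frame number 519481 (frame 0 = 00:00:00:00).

03:00:22:25

519481 ÷ 48 = 10822 full seconds, remainder 25 frames.
10822 s = 3 h 0 min 22 s.
Timecode: 03:00:22:25.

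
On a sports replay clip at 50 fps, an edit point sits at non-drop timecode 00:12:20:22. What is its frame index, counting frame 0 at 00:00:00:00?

37022

Total seconds to the label: (0 × 3600 + 12 × 60 + 20) = 740.
Frame index = 740 × 50 + 22 = 37022.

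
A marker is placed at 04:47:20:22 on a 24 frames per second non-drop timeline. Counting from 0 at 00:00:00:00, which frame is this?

Total seconds to the label: (4 × 3600 + 47 × 60 + 20) = 17240.
Frame index = 17240 × 24 + 22 = 413782.

frame 413782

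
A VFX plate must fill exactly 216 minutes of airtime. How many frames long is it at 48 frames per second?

622080 frames

216 min = 12960 s.
Frames = 12960 × 48 = 622080.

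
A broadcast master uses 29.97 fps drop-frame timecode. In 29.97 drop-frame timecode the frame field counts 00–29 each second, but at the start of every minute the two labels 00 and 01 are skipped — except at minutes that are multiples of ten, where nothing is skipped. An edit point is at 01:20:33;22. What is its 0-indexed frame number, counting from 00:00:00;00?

As if non-drop at 30 labels/s: (1 × 3600 + 20 × 60 + 33) × 30 + 22 = 145012.
Minute boundaries passed: 80; those not divisible by 10: 80 − 8 = 72; dropped labels = 2 × 72 = 144.
Actual frame index = 145012 − 144 = 144868.

144868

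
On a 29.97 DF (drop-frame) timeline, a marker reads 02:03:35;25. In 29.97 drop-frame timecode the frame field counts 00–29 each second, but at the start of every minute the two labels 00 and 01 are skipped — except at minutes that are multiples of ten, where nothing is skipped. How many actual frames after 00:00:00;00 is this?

Complete 10-minute blocks: 12, each 17982 frames → 215784.
Remaining 3 whole minutes in the current block: 1800 + 2 × 1798 = 5396 frames.
Within the current minute: 35 × 30 + 25 − 2 = 1073 (labels ;00/;01 skipped at this minute). Total = 215784 + 5396 + 1073 = 222253.

222253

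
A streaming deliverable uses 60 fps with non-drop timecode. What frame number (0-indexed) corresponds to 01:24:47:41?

Total seconds to the label: (1 × 3600 + 24 × 60 + 47) = 5087.
Frame index = 5087 × 60 + 41 = 305261.

305261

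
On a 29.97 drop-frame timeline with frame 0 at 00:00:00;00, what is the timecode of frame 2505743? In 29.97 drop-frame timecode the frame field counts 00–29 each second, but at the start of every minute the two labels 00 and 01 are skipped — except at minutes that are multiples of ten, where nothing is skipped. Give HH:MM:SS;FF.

Each 10-minute DF block holds 10 × 60 × 30 − 9 × 2 = 17982 frames. 2505743 ÷ 17982 → 139 full blocks, remainder 6245.
Within the partial block the first minute is 1800 frames and each further minute 1798, so 3 further minute boundaries passed. Total skipped labels = 18 × 139 + 2 × 3 = 2508.
Non-drop label index = 2505743 + 2508 = 2508251; at 30 labels/s that is 23:13:28:11, i.e. DF 23:13:28;11.

23:13:28;11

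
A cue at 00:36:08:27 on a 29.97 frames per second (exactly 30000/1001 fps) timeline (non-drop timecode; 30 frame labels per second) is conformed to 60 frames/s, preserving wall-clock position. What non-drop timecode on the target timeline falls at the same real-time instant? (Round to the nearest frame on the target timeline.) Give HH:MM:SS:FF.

Source frame index: (0×3600 + 36×60 + 8) × 30 + 27 = 65067.
Real time: 65067 / (30000/1001) = 21710689/10000 s.
Target frame: (21710689/10000) × (60) = 65132067/500 ≈ 130264.134 → 130264.
At 60 labels/s: frame 130264 → 00:36:11:04.

00:36:11:04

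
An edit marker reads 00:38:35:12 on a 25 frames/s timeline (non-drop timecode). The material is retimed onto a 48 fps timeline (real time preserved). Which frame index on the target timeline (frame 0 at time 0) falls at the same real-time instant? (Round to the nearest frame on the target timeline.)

Source frame index: (0×3600 + 38×60 + 35) × 25 + 12 = 57887.
Real time: 57887 / (25) = 57887/25 s.
Target frame: (57887/25) × (48) = 2778576/25 ≈ 111143.040 → 111143.

frame 111143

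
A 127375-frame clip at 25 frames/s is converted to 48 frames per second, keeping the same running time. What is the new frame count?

244560 frames

Target frames = source frames × (target rate / source rate) = 127375 × (48)/(25) = 127375 × 48/25 = 244560.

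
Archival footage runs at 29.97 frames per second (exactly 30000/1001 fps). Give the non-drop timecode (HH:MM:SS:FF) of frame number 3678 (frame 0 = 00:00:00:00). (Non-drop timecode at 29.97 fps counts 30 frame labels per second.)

3678 ÷ 30 = 122 full seconds, remainder 18 frames.
122 s = 0 h 2 min 2 s.
Timecode: 00:02:02:18.

00:02:02:18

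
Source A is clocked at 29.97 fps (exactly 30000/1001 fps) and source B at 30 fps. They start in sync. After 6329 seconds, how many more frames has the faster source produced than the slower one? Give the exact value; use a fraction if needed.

189870/1001 frames

A emits 30000/1001 × 6329 = 189870000/1001 frames; B emits 30 × 6329 = 189870.
Difference = 189870/1001 frames (≈ 189.6803); B is ahead of A.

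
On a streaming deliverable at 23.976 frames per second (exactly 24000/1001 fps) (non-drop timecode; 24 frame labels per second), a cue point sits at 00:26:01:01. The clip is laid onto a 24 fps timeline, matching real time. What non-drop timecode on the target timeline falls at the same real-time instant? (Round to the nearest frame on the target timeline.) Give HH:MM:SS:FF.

00:26:02:14

Source frame index: (0×3600 + 26×60 + 1) × 24 + 1 = 37465.
Real time: 37465 / (24000/1001) = 7500493/4800 s.
Target frame: (7500493/4800) × (24) = 7500493/200 ≈ 37502.465 → 37502.
At 24 labels/s: frame 37502 → 00:26:02:14.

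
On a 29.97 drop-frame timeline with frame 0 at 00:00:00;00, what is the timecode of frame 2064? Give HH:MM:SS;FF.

00:01:08;26

Ten DF minutes hold 17982 frames, so frame 2064 lies in block 0 (frames 0–17981) with 2064 frames into that block.
The block's first minute is 1800 frames and the rest 1798 each; 2064 frames reaches minute 1, so 0 × 18 + 1 × 2 = 2 labels have been skipped so far.
Adding those back, label number 2064 + 2 = 2066 at 30 labels/s is 68 s + 26 f = 0 h 1 min 8 s frame 26, i.e. 00:01:08;26.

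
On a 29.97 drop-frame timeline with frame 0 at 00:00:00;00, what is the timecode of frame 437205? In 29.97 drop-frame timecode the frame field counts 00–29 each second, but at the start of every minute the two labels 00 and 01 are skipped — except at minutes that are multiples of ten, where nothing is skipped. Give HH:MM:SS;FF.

04:03:08;03

Each 10-minute DF block holds 10 × 60 × 30 − 9 × 2 = 17982 frames. 437205 ÷ 17982 → 24 full blocks, remainder 5637.
Within the partial block the first minute is 1800 frames and each further minute 1798, so 3 further minute boundaries passed. Total skipped labels = 18 × 24 + 2 × 3 = 438.
Non-drop label index = 437205 + 438 = 437643; at 30 labels/s that is 04:03:08:03, i.e. DF 04:03:08;03.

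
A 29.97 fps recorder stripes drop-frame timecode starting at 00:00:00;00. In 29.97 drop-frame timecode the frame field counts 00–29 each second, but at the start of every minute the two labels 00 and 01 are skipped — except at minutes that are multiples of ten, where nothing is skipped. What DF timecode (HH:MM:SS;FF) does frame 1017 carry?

00:00:33;27

Ten DF minutes hold 17982 frames, so frame 1017 lies in block 0 (frames 0–17981) with 1017 frames into that block.
The block's first minute is 1800 frames and the rest 1798 each; 1017 frames reaches minute 0, so 0 × 18 + 0 × 2 = 0 labels have been skipped so far.
Adding those back, label number 1017 + 0 = 1017 at 30 labels/s is 33 s + 27 f = 0 h 0 min 33 s frame 27, i.e. 00:00:33;27.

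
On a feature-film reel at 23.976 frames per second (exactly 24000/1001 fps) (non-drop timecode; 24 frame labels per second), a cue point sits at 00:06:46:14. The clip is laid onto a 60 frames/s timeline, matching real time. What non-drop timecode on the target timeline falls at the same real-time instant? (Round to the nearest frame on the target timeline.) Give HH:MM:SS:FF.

Source frame index: (0×3600 + 6×60 + 46) × 24 + 14 = 9758.
Real time: 9758 / (24000/1001) = 4883879/12000 s.
Target frame: (4883879/12000) × (60) = 4883879/200 ≈ 24419.395 → 24419.
At 60 labels/s: frame 24419 → 00:06:46:59.

00:06:46:59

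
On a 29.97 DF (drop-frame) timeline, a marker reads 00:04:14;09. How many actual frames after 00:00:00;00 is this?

As if non-drop at 30 labels/s: (0 × 3600 + 4 × 60 + 14) × 30 + 9 = 7629.
Minute boundaries passed: 4; those not divisible by 10: 4 − 0 = 4; dropped labels = 2 × 4 = 8.
Actual frame index = 7629 − 8 = 7621.

7621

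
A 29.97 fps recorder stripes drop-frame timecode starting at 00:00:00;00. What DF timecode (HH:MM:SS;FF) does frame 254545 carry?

Each 10-minute DF block holds 10 × 60 × 30 − 9 × 2 = 17982 frames. 254545 ÷ 17982 → 14 full blocks, remainder 2797.
Within the partial block the first minute is 1800 frames and each further minute 1798, so 1 further minute boundary passed. Total skipped labels = 18 × 14 + 2 × 1 = 254.
Non-drop label index = 254545 + 254 = 254799; at 30 labels/s that is 02:21:33:09, i.e. DF 02:21:33;09.

02:21:33;09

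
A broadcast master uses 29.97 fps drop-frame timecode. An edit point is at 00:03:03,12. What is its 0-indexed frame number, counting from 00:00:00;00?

5496

Complete 10-minute blocks: 0, each 17982 frames → 0.
Remaining 3 whole minutes in the current block: 1800 + 2 × 1798 = 5396 frames.
Within the current minute: 3 × 30 + 12 − 2 = 100 (labels ;00/;01 skipped at this minute). Total = 0 + 5396 + 100 = 5496.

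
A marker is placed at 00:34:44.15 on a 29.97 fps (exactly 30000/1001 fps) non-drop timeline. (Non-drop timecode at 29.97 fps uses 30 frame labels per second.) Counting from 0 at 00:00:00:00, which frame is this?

frame 62535

Total seconds to the label: (0 × 3600 + 34 × 60 + 44) = 2084.
Frame index = 2084 × 30 + 15 = 62535.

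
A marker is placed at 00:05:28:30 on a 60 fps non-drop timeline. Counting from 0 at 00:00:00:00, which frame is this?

Total seconds to the label: (0 × 3600 + 5 × 60 + 28) = 328.
Frame index = 328 × 60 + 30 = 19710.

19710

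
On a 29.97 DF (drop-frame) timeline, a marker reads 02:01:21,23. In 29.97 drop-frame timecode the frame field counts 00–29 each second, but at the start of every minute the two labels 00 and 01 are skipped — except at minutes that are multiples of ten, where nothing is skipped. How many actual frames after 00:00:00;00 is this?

218235

Complete 10-minute blocks: 12, each 17982 frames → 215784.
Remaining 1 whole minute in the current block: 1800 + 0 × 1798 = 1800 frames.
Within the current minute: 21 × 30 + 23 − 2 = 651 (labels ;00/;01 skipped at this minute). Total = 215784 + 1800 + 651 = 218235.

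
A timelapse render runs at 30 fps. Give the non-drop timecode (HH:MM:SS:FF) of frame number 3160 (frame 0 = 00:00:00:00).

00:01:45:10

3160 ÷ 30 = 105 full seconds, remainder 10 frames.
105 s = 0 h 1 min 45 s.
Timecode: 00:01:45:10.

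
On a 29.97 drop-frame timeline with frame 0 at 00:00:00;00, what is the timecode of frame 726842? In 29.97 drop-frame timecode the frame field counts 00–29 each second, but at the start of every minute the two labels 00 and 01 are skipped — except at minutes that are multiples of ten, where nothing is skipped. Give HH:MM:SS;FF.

06:44:12;10

Ten DF minutes hold 17982 frames, so frame 726842 lies in block 40 (frames 719280–737261) with 7562 frames into that block.
The block's first minute is 1800 frames and the rest 1798 each; 7562 frames reaches minute 4, so 40 × 18 + 4 × 2 = 728 labels have been skipped so far.
Adding those back, label number 726842 + 728 = 727570 at 30 labels/s is 24252 s + 10 f = 6 h 44 min 12 s frame 10, i.e. 06:44:12;10.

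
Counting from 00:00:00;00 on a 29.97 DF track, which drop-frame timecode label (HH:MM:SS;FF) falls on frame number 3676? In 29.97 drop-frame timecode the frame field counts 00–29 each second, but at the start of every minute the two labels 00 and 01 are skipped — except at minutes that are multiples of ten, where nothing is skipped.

Ten DF minutes hold 17982 frames, so frame 3676 lies in block 0 (frames 0–17981) with 3676 frames into that block.
The block's first minute is 1800 frames and the rest 1798 each; 3676 frames reaches minute 2, so 0 × 18 + 2 × 2 = 4 labels have been skipped so far.
Adding those back, label number 3676 + 4 = 3680 at 30 labels/s is 122 s + 20 f = 0 h 2 min 2 s frame 20, i.e. 00:02:02;20.

00:02:02;20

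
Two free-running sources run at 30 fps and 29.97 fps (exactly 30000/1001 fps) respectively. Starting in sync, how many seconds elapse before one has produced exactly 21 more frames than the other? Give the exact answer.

700.7 seconds

The gap grows by |30000/1001 − 30| = 30/1001 frames per second.
Time for a 21-frame gap: 21 ÷ (30/1001) = 700.7 s.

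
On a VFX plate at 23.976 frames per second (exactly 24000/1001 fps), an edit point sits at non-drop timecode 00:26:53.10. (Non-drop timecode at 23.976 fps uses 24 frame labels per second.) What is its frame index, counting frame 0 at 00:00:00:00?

38722

Total seconds to the label: (0 × 3600 + 26 × 60 + 53) = 1613.
Frame index = 1613 × 24 + 10 = 38722.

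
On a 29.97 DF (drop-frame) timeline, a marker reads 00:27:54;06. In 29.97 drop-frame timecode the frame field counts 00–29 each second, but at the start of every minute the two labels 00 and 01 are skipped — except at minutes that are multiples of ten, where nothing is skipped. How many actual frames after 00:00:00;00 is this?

50176

Complete 10-minute blocks: 2, each 17982 frames → 35964.
Remaining 7 whole minutes in the current block: 1800 + 6 × 1798 = 12588 frames.
Within the current minute: 54 × 30 + 6 − 2 = 1624 (labels ;00/;01 skipped at this minute). Total = 35964 + 12588 + 1624 = 50176.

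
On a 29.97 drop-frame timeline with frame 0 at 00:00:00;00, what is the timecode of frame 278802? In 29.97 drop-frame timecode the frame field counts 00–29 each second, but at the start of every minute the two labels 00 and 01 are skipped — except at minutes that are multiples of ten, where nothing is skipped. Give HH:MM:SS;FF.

02:35:02;22

Ten DF minutes hold 17982 frames, so frame 278802 lies in block 15 (frames 269730–287711) with 9072 frames into that block.
The block's first minute is 1800 frames and the rest 1798 each; 9072 frames reaches minute 5, so 15 × 18 + 5 × 2 = 280 labels have been skipped so far.
Adding those back, label number 278802 + 280 = 279082 at 30 labels/s is 9302 s + 22 f = 2 h 35 min 2 s frame 22, i.e. 02:35:02;22.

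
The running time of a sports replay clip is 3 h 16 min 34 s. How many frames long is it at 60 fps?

3 h 16 min 34 s = 11794 s.
Frames = 11794 × 60 = 707640.

707640 frames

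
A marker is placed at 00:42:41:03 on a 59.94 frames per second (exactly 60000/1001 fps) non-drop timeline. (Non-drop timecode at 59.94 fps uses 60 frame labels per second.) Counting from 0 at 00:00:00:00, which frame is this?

Total seconds to the label: (0 × 3600 + 42 × 60 + 41) = 2561.
Frame index = 2561 × 60 + 3 = 153663.

153663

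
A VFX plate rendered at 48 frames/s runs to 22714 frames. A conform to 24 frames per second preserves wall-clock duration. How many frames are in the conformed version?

Target frames = source frames × (target rate / source rate) = 22714 × (24)/(48) = 22714 × 1/2 = 11357.

11357 frames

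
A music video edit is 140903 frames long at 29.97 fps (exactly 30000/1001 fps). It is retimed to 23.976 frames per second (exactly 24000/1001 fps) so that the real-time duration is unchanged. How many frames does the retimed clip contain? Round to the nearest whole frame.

112722 frames

Frames at target rate = 140903 × (24000/1001) / (30000/1001) = 563612/5 ≈ 112722.400.
Nearest whole frame: 112722.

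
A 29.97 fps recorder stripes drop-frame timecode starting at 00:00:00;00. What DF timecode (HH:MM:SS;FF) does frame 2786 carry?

00:01:32;28

Each 10-minute DF block holds 10 × 60 × 30 − 9 × 2 = 17982 frames. 2786 ÷ 17982 → 0 full blocks, remainder 2786.
Within the partial block the first minute is 1800 frames and each further minute 1798, so 1 further minute boundary passed. Total skipped labels = 18 × 0 + 2 × 1 = 2.
Non-drop label index = 2786 + 2 = 2788; at 30 labels/s that is 00:01:32:28, i.e. DF 00:01:32;28.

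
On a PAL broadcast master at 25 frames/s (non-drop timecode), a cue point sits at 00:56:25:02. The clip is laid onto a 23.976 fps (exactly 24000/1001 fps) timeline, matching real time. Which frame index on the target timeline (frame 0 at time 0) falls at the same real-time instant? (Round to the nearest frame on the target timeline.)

Source frame index: (0×3600 + 56×60 + 25) × 25 + 2 = 84627.
Real time: 84627 / (25) = 84627/25 s.
Target frame: (84627/25) × (24000/1001) = 81241920/1001 ≈ 81160.759 → 81161.

frame 81161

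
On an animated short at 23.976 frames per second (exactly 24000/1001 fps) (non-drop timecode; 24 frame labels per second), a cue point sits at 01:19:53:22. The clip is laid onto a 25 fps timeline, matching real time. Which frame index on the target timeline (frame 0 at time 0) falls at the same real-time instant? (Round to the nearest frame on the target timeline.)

Source frame index: (1×3600 + 19×60 + 53) × 24 + 22 = 115054.
Real time: 115054 / (24000/1001) = 57584527/12000 s.
Target frame: (57584527/12000) × (25) = 57584527/480 ≈ 119967.765 → 119968.

frame 119968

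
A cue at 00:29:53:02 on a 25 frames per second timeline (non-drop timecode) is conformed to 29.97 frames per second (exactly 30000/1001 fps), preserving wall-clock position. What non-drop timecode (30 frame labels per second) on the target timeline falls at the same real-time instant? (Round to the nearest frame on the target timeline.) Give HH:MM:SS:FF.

00:29:51:09

Source frame index: (0×3600 + 29×60 + 53) × 25 + 2 = 44827.
Real time: 44827 / (25) = 44827/25 s.
Target frame: (44827/25) × (30000/1001) = 53792400/1001 ≈ 53738.661 → 53739.
At 30 labels/s: frame 53739 → 00:29:51:09.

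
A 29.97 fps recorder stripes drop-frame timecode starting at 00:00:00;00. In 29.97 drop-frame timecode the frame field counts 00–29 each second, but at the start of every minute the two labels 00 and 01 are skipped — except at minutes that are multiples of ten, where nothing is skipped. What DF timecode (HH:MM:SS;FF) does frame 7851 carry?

Each 10-minute DF block holds 10 × 60 × 30 − 9 × 2 = 17982 frames. 7851 ÷ 17982 → 0 full blocks, remainder 7851.
Within the partial block the first minute is 1800 frames and each further minute 1798, so 4 further minute boundaries passed. Total skipped labels = 18 × 0 + 2 × 4 = 8.
Non-drop label index = 7851 + 8 = 7859; at 30 labels/s that is 00:04:21:29, i.e. DF 00:04:21;29.

00:04:21;29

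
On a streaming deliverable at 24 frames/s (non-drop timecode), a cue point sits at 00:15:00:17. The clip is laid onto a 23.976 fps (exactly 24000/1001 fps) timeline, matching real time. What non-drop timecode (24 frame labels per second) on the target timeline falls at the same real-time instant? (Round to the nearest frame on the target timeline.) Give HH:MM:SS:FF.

Source frame index: (0×3600 + 15×60 + 0) × 24 + 17 = 21617.
Real time: 21617 / (24) = 21617/24 s.
Target frame: (21617/24) × (24000/1001) = 21617000/1001 ≈ 21595.405 → 21595.
At 24 labels/s: frame 21595 → 00:14:59:19.

00:14:59:19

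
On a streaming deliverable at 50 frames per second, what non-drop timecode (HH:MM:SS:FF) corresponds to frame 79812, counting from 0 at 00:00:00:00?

00:26:36:12

79812 ÷ 50 = 1596 full seconds, remainder 12 frames.
1596 s = 0 h 26 min 36 s.
Timecode: 00:26:36:12.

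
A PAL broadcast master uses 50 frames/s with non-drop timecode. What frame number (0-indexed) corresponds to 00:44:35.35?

Total seconds to the label: (0 × 3600 + 44 × 60 + 35) = 2675.
Frame index = 2675 × 50 + 35 = 133785.

133785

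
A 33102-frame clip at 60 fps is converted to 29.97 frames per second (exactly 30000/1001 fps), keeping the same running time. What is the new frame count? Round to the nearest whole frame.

16534 frames

Frames at target rate = 33102 × (30000/1001) / (60) = 16551000/1001 ≈ 16534.466.
Nearest whole frame: 16534.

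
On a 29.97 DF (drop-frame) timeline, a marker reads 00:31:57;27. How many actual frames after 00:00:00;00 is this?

57481

As if non-drop at 30 labels/s: (0 × 3600 + 31 × 60 + 57) × 30 + 27 = 57537.
Minute boundaries passed: 31; those not divisible by 10: 31 − 3 = 28; dropped labels = 2 × 28 = 56.
Actual frame index = 57537 − 56 = 57481.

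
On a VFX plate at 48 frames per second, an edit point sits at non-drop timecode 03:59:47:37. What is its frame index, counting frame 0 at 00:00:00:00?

frame 690613

Total seconds to the label: (3 × 3600 + 59 × 60 + 47) = 14387.
Frame index = 14387 × 48 + 37 = 690613.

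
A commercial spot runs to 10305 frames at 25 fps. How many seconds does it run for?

Running time = 10305 / (25) = 412.2 s.

412.2 seconds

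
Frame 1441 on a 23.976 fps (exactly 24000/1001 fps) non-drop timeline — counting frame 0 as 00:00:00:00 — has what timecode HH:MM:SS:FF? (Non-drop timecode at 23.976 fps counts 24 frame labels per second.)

00:01:00:01

1441 ÷ 24 = 60 full seconds, remainder 1 frame.
60 s = 0 h 1 min 0 s.
Timecode: 00:01:00:01.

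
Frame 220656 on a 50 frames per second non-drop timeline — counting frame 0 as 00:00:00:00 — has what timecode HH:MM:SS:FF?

01:13:33:06

220656 ÷ 50 = 4413 full seconds, remainder 6 frames.
4413 s = 1 h 13 min 33 s.
Timecode: 01:13:33:06.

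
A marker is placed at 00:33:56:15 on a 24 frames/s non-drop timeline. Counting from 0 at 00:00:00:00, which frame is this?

48879

Total seconds to the label: (0 × 3600 + 33 × 60 + 56) = 2036.
Frame index = 2036 × 24 + 15 = 48879.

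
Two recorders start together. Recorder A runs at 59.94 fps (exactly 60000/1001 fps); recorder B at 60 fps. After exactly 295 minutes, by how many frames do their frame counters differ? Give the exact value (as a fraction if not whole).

295 min = 17700 s.
A emits 60000/1001 × 17700 = 1062000000/1001 frames; B emits 60 × 17700 = 1062000.
Difference = 1062000/1001 frames (≈ 1060.9391); B is ahead of A.

1062000/1001 frames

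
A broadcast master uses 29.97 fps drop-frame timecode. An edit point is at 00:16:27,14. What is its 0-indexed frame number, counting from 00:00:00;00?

As if non-drop at 30 labels/s: (0 × 3600 + 16 × 60 + 27) × 30 + 14 = 29624.
Minute boundaries passed: 16; those not divisible by 10: 16 − 1 = 15; dropped labels = 2 × 15 = 30.
Actual frame index = 29624 − 30 = 29594.

29594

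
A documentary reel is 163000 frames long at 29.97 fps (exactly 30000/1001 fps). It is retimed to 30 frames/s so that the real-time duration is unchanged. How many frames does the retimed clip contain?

Target frames = source frames × (target rate / source rate) = 163000 × (30)/(30000/1001) = 163000 × 1001/1000 = 163163.

163163 frames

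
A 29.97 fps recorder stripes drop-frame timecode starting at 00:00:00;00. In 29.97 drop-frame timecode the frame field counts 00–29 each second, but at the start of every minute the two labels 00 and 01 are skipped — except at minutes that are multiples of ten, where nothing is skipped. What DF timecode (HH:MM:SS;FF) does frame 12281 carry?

00:06:49;23

Each 10-minute DF block holds 10 × 60 × 30 − 9 × 2 = 17982 frames. 12281 ÷ 17982 → 0 full blocks, remainder 12281.
Within the partial block the first minute is 1800 frames and each further minute 1798, so 6 further minute boundaries passed. Total skipped labels = 18 × 0 + 2 × 6 = 12.
Non-drop label index = 12281 + 12 = 12293; at 30 labels/s that is 00:06:49:23, i.e. DF 00:06:49;23.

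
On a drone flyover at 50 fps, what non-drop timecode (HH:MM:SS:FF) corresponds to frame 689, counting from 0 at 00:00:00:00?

689 ÷ 50 = 13 full seconds, remainder 39 frames.
13 s = 0 h 0 min 13 s.
Timecode: 00:00:13:39.

00:00:13:39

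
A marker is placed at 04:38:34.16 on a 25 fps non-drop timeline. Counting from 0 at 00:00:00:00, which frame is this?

Total seconds to the label: (4 × 3600 + 38 × 60 + 34) = 16714.
Frame index = 16714 × 25 + 16 = 417866.

417866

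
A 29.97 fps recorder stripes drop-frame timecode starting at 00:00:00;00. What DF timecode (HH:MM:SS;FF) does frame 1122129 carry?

Each 10-minute DF block holds 10 × 60 × 30 − 9 × 2 = 17982 frames. 1122129 ÷ 17982 → 62 full blocks, remainder 7245.
Within the partial block the first minute is 1800 frames and each further minute 1798, so 4 further minute boundaries passed. Total skipped labels = 18 × 62 + 2 × 4 = 1124.
Non-drop label index = 1122129 + 1124 = 1123253; at 30 labels/s that is 10:24:01:23, i.e. DF 10:24:01;23.

10:24:01;23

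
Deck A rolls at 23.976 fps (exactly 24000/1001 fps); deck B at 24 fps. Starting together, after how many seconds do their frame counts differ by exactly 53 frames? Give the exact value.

53053/24 seconds

The gap grows by |24 − 24000/1001| = 24/1001 frames per second.
Time for a 53-frame gap: 53 ÷ (24/1001) = 53053/24 s.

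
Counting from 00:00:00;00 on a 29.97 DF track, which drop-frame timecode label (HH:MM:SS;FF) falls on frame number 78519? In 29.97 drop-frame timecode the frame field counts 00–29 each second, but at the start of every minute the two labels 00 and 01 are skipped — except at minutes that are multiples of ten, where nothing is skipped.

Ten DF minutes hold 17982 frames, so frame 78519 lies in block 4 (frames 71928–89909) with 6591 frames into that block.
The block's first minute is 1800 frames and the rest 1798 each; 6591 frames reaches minute 3, so 4 × 18 + 3 × 2 = 78 labels have been skipped so far.
Adding those back, label number 78519 + 78 = 78597 at 30 labels/s is 2619 s + 27 f = 0 h 43 min 39 s frame 27, i.e. 00:43:39;27.

00:43:39;27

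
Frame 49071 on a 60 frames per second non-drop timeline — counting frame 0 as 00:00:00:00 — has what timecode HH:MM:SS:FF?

49071 ÷ 60 = 817 full seconds, remainder 51 frames.
817 s = 0 h 13 min 37 s.
Timecode: 00:13:37:51.

00:13:37:51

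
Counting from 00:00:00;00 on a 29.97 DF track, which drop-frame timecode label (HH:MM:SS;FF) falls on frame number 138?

00:00:04;18

Ten DF minutes hold 17982 frames, so frame 138 lies in block 0 (frames 0–17981) with 138 frames into that block.
The block's first minute is 1800 frames and the rest 1798 each; 138 frames reaches minute 0, so 0 × 18 + 0 × 2 = 0 labels have been skipped so far.
Adding those back, label number 138 + 0 = 138 at 30 labels/s is 4 s + 18 f = 0 h 0 min 4 s frame 18, i.e. 00:00:04;18.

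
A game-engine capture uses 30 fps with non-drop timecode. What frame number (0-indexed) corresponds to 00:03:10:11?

frame 5711

Total seconds to the label: (0 × 3600 + 3 × 60 + 10) = 190.
Frame index = 190 × 30 + 11 = 5711.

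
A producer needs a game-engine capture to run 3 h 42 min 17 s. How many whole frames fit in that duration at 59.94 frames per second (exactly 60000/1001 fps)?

799420 frames

3 h 42 min 17 s = 13337 s.
Frames = 13337 × 60000/1001 = 800220000/1001 ≈ 799420.5794.
Complete frames: 799420.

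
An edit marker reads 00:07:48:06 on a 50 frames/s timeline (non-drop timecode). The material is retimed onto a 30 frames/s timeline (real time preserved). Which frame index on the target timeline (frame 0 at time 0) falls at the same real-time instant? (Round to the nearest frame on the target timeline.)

Source frame index: (0×3600 + 7×60 + 48) × 50 + 6 = 23406.
Real time: 23406 / (50) = 11703/25 s.
Target frame: (11703/25) × (30) = 70218/5 ≈ 14043.600 → 14044.

frame 14044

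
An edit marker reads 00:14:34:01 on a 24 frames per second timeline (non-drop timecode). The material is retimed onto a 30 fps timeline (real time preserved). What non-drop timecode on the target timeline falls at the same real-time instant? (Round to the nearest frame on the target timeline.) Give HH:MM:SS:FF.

Source frame index: (0×3600 + 14×60 + 34) × 24 + 1 = 20977.
Real time: 20977 / (24) = 20977/24 s.
Target frame: (20977/24) × (30) = 104885/4 ≈ 26221.250 → 26221.
At 30 labels/s: frame 26221 → 00:14:34:01.

00:14:34:01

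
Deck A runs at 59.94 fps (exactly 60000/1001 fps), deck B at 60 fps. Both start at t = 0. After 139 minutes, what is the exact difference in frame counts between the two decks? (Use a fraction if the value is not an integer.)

500400/1001 frames

139 min = 8340 s.
A emits 60000/1001 × 8340 = 500400000/1001 frames; B emits 60 × 8340 = 500400.
Difference = 500400/1001 frames (≈ 499.9001); B is ahead of A.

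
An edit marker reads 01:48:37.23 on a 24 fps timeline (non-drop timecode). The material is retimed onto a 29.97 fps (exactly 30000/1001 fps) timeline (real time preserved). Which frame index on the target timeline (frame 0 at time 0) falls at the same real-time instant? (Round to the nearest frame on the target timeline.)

frame 195343

Source frame index: (1×3600 + 48×60 + 37) × 24 + 23 = 156431.
Real time: 156431 / (24) = 156431/24 s.
Target frame: (156431/24) × (30000/1001) = 17776250/91 ≈ 195343.407 → 195343.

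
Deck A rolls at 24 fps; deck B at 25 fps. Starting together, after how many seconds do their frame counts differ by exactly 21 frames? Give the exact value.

21 seconds

The gap grows by |25 − 24| = 1 frame per second.
Time for a 21-frame gap: 21 ÷ (1) = 21 s.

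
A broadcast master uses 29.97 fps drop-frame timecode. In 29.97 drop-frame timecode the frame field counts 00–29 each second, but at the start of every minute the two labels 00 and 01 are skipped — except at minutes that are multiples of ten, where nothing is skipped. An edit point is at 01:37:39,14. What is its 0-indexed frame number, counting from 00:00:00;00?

175608

As if non-drop at 30 labels/s: (1 × 3600 + 37 × 60 + 39) × 30 + 14 = 175784.
Minute boundaries passed: 97; those not divisible by 10: 97 − 9 = 88; dropped labels = 2 × 88 = 176.
Actual frame index = 175784 − 176 = 175608.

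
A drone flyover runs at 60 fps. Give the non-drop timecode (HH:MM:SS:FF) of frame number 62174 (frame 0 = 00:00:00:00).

00:17:16:14

62174 ÷ 60 = 1036 full seconds, remainder 14 frames.
1036 s = 0 h 17 min 16 s.
Timecode: 00:17:16:14.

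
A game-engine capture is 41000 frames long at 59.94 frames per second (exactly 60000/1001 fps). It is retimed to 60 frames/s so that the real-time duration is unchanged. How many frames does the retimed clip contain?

41041 frames

Target frames = source frames × (target rate / source rate) = 41000 × (60)/(60000/1001) = 41000 × 1001/1000 = 41041.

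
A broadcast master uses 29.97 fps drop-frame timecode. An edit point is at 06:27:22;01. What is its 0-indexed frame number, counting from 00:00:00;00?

696563

Complete 10-minute blocks: 38, each 17982 frames → 683316.
Remaining 7 whole minutes in the current block: 1800 + 6 × 1798 = 12588 frames.
Within the current minute: 22 × 30 + 1 − 2 = 659 (labels ;00/;01 skipped at this minute). Total = 683316 + 12588 + 659 = 696563.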